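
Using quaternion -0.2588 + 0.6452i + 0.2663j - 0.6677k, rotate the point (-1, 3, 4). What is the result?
(-3.97, -2.949, -1.243)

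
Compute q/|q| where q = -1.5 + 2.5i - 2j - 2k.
-0.3693 + 0.6155i - 0.4924j - 0.4924k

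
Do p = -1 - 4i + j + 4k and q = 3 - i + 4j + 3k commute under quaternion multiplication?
No: pq = -23 - 24i + 7j - 6k ≠ -23 + 2i - 9j + 24k = qp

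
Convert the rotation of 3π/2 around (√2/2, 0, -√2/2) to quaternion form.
-0.7071 + 0.5i - 0.5k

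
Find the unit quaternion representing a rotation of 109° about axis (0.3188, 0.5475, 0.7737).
0.5807 + 0.2595i + 0.4457j + 0.6299k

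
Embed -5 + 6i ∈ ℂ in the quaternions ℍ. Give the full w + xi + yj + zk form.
-5 + 6i + 0j + 0k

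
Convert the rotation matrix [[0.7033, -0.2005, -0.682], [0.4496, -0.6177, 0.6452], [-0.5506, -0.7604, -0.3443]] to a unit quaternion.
-0.4305 + 0.8163i + 0.0763j - 0.3775k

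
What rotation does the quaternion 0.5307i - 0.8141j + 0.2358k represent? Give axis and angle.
axis = (0.5307, -0.8141, 0.2358), θ = π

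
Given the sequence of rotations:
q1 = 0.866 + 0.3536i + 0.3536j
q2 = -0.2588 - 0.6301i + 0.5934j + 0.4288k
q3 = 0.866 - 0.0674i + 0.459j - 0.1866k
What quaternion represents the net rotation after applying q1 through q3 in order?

q2 · q1 = -0.2111 - 0.7888i + 0.574j - 0.0613k
q3 · q2 · q1 = -0.5109 - 0.5899i + 0.5432j + 0.3097k
-0.5109 - 0.5899i + 0.5432j + 0.3097k


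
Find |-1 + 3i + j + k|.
√12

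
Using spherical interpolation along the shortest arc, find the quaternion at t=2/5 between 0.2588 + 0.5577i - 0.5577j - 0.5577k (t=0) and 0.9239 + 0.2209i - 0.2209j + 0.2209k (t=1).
0.6409 + 0.504i - 0.504j - 0.2851k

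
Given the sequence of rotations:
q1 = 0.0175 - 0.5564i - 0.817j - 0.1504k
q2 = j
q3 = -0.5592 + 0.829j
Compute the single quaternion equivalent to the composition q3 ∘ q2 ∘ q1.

q2 · q1 = 0.817 - 0.1504i + 0.0175j + 0.5564k
q3 · q2 · q1 = -0.4714 + 0.5454i + 0.6675j - 0.1865k
-0.4714 + 0.5454i + 0.6675j - 0.1865k


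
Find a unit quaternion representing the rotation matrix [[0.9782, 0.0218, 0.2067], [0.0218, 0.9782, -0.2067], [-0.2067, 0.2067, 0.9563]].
0.989 + 0.1045i + 0.1045j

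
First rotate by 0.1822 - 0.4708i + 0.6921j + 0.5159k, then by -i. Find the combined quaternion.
-0.4708 - 0.1822i + 0.5159j - 0.6921k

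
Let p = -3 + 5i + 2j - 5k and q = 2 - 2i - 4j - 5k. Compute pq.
-13 - 14i + 51j - 11k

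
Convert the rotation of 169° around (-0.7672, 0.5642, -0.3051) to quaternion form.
0.0958 - 0.7637i + 0.5616j - 0.3037k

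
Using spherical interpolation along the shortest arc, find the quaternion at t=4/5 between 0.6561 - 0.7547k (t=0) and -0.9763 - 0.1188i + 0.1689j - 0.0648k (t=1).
0.9773 + 0.1005i - 0.1428j - 0.1197k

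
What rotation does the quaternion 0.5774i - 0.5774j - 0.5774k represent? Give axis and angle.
axis = (√3/3, -√3/3, -√3/3), θ = π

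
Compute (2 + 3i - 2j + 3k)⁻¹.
0.0769 - 0.1154i + 0.0769j - 0.1154k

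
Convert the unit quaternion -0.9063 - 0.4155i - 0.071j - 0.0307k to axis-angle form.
axis = (-0.9831, -0.168, -0.0726), θ = 310°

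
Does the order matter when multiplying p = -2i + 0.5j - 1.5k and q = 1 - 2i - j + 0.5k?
Yes: pq = -2.75 - 3.25i + 4.5j + 1.5k ≠ -2.75 - 0.75i - 3.5j - 4.5k = qp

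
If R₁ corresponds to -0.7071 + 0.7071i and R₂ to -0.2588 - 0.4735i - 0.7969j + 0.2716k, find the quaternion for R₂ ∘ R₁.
0.5178 + 0.1518i + 0.7555j + 0.3714k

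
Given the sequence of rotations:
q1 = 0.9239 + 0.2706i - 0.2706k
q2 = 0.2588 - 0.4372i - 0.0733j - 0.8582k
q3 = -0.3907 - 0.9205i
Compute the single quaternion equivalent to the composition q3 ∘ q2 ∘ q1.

q2 · q1 = 0.1252 - 0.3141i - 0.4183j - 0.8431k
q3 · q2 · q1 = -0.338 + 0.0075i - 0.6126j + 0.7144k
-0.338 + 0.0075i - 0.6126j + 0.7144k


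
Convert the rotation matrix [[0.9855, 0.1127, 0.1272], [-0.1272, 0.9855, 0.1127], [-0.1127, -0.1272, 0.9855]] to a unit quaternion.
0.9945 - 0.0603i + 0.0603j - 0.0603k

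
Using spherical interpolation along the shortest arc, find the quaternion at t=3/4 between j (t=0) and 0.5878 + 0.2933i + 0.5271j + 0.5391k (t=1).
0.4774 + 0.2382i + 0.7237j + 0.4378k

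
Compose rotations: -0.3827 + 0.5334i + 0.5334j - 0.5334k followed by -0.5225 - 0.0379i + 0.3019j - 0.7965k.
-0.3657 - 0.0004i - 0.8393j + 0.4023k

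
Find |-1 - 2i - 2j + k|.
√10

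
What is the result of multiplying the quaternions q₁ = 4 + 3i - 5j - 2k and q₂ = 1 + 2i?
-2 + 11i - 9j + 8k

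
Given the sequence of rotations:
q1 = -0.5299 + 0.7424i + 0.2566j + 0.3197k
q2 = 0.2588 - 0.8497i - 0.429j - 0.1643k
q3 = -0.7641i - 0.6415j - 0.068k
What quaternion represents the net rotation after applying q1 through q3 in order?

q2 · q1 = 0.6563 + 0.5474i + 0.4434j + 0.2703k
q3 · q2 · q1 = 0.7211 - 0.6447i - 0.2517j - 0.0323k
0.7211 - 0.6447i - 0.2517j - 0.0323k


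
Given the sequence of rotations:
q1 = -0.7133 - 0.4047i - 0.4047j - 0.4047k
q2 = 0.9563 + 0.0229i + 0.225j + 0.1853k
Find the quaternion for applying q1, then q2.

q2 · q1 = -0.5068 - 0.4194i - 0.6132j - 0.4374k
-0.5068 - 0.4194i - 0.6132j - 0.4374k


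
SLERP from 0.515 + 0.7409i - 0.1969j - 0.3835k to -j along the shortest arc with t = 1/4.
0.4502 + 0.6476i - 0.5153j - 0.3352k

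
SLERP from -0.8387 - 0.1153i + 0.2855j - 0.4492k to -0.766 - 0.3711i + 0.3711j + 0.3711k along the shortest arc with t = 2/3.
-0.8679 - 0.3108i + 0.3749j + 0.098k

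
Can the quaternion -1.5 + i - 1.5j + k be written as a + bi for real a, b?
No. The quaternion -1.5 + i - 1.5j + k has j-coefficient y = -1.5 and k-coefficient z = 1, not both zero, so it does not lie in the complex subalgebra spanned by 1 and i.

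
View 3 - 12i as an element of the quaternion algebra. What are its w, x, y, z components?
3 - 12i + 0j + 0k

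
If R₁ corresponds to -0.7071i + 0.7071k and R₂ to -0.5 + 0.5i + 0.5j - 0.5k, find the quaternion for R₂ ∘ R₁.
0.7071 + 0.7071i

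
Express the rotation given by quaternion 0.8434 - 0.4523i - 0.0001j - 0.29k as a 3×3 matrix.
[[0.8318, 0.4893, 0.2622], [-0.4891, 0.4226, 0.763], [0.2625, -0.7629, 0.5908]]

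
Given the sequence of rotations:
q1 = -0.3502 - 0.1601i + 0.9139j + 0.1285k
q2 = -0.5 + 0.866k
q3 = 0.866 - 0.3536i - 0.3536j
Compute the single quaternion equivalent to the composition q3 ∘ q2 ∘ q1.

q2 · q1 = 0.0638 - 0.7114i - 0.5956j - 0.3675k
q3 · q2 · q1 = -0.4069 - 0.5087i - 0.6683j - 0.3592k
-0.4069 - 0.5087i - 0.6683j - 0.3592k


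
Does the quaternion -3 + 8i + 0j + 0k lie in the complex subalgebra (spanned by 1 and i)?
Yes. The quaternion -3 + 8i has j- and k-coefficients y = z = 0, so it lies in the complex subalgebra spanned by 1 and i.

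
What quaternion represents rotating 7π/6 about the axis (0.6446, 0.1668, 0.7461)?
-0.2588 + 0.6226i + 0.1611j + 0.7207k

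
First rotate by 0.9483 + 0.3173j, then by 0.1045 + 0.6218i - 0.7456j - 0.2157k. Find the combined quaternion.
0.3357 + 0.6581i - 0.6739j - 0.0073k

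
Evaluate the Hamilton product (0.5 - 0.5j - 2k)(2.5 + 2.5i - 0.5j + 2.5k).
6 - i - 6.5j - 2.5k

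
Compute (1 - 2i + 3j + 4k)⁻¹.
0.0333 + 0.0667i - 0.1j - 0.1333k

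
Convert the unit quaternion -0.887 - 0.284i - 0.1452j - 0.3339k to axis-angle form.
axis = (-0.615, -0.3144, -0.7231), θ = 305°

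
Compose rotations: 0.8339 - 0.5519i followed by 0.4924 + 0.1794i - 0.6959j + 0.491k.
0.5096 - 0.1222i - 0.8513j + 0.0254k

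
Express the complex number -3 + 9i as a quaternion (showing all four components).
-3 + 9i + 0j + 0k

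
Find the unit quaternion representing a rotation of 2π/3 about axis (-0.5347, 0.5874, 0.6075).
0.5 - 0.4631i + 0.5087j + 0.5261k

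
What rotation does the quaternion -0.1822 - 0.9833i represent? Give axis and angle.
axis = (-1, 0, 0), θ = 201°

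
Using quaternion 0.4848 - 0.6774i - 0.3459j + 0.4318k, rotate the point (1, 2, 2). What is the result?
(-1.353, 1.022, -2.475)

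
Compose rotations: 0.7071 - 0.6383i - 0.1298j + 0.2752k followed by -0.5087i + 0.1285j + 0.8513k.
-0.5423 - 0.2138i - 0.3125j + 0.75k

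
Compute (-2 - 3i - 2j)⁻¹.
-0.1176 + 0.1765i + 0.1176j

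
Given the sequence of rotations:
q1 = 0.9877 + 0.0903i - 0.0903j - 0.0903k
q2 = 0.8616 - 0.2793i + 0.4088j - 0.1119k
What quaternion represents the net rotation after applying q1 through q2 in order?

q2 · q1 = 0.903 - 0.2451i + 0.2906j - 0.2k
0.903 - 0.2451i + 0.2906j - 0.2k


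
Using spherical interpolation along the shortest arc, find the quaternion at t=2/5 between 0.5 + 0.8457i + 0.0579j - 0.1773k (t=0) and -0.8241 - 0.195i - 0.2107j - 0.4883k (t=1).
0.7258 + 0.6651i + 0.1381j + 0.1089k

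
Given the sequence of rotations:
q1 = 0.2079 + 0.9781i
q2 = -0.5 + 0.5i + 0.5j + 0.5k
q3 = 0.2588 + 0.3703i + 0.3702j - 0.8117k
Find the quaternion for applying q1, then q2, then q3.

q2 · q1 = -0.593 - 0.3851i + 0.593j - 0.3851k
q3 · q2 · q1 = -0.543 + 0.0195i + 0.3891j + 0.7438k
-0.543 + 0.0195i + 0.3891j + 0.7438k


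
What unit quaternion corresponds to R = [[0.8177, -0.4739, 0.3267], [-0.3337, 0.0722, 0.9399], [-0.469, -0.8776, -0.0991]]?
0.6691 - 0.6791i + 0.2973j + 0.0524k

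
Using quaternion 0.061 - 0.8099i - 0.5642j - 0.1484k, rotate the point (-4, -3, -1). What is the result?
(-4.245, -2.782, -0.494)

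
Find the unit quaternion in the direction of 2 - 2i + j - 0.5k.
0.6576 - 0.6576i + 0.3288j - 0.1644k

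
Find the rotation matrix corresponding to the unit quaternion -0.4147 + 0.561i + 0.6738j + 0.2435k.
[[-0.0266, 0.958, -0.2856], [0.554, 0.252, 0.7934], [0.8321, -0.1372, -0.5375]]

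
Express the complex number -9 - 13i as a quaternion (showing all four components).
-9 - 13i + 0j + 0k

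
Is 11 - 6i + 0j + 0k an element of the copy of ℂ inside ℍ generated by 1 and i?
Yes. The quaternion 11 - 6i has j- and k-coefficients y = z = 0, so it lies in the complex subalgebra spanned by 1 and i.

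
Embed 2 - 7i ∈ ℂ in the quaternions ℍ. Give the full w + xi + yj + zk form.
2 - 7i + 0j + 0k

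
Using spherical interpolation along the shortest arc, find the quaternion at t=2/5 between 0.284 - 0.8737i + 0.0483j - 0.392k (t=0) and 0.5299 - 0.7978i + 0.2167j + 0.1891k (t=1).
0.4049 - 0.8907i + 0.1228j - 0.1663k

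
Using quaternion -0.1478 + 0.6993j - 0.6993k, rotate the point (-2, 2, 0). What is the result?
(1.499, -0.37, -2.37)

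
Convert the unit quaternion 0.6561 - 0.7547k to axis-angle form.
axis = (0, 0, -1), θ = 98°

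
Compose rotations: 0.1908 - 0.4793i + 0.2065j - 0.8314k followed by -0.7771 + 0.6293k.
0.3749 + 0.2425i - 0.4621j + 0.7662k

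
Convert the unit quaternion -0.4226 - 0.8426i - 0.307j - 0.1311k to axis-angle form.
axis = (-0.9297, -0.3387, -0.1447), θ = 230°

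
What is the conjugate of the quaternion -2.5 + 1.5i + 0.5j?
-2.5 - 1.5i - 0.5j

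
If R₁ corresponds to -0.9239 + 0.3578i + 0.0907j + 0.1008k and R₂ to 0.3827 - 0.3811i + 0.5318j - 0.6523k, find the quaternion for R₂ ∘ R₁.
-0.1997 + 0.6018i - 0.6516j + 0.4164k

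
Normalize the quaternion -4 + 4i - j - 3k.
-0.6172 + 0.6172i - 0.1543j - 0.4629k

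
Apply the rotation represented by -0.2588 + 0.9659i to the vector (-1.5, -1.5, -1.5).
(-1.5, 0.549, 2.049)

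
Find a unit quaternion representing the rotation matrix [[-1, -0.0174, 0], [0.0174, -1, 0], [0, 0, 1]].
0.0087 + k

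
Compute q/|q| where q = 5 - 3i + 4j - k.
0.7001 - 0.4201i + 0.5601j - 0.14k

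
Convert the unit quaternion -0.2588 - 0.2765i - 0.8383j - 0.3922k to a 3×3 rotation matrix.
[[-0.7131, 0.2606, 0.6508], [0.6666, 0.5395, 0.5144], [-0.217, 0.8007, -0.5584]]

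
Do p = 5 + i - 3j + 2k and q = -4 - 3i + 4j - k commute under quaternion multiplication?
No: pq = -3 - 24i + 27j - 18k ≠ -3 - 14i + 37j - 8k = qp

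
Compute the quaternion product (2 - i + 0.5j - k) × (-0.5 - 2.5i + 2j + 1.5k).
-3 - 1.75i + 7.75j + 2.75k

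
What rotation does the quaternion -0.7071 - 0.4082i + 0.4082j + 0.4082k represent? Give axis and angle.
axis = (-√3/3, √3/3, √3/3), θ = 3π/2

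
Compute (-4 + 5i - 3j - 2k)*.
-4 - 5i + 3j + 2k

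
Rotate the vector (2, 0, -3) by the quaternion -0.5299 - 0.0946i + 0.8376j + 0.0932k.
(1.875, -0.682, 3.003)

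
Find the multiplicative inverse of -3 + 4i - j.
-0.1154 - 0.1538i + 0.0385j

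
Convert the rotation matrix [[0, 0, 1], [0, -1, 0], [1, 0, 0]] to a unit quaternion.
0.7071i + 0.7071k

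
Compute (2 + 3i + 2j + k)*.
2 - 3i - 2j - k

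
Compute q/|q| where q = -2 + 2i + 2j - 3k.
-0.4364 + 0.4364i + 0.4364j - 0.6547k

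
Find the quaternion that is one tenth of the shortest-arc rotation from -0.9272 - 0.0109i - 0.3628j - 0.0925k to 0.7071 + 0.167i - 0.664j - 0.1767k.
-0.9634 - 0.0314i - 0.2583j - 0.0649k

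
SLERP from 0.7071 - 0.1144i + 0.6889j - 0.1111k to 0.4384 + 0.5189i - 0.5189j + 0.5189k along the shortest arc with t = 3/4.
-0.1397 - 0.4973i + 0.6978j - 0.4962k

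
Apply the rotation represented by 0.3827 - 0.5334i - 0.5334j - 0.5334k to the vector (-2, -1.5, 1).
(-1.029, 0.863, -2.334)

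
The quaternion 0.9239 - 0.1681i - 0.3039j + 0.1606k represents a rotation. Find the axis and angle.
axis = (-0.4393, -0.7942, 0.4197), θ = π/4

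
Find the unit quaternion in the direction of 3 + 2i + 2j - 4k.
0.5222 + 0.3482i + 0.3482j - 0.6963k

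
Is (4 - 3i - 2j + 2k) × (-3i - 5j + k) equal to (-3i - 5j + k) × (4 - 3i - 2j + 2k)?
No: pq = -21 - 4i - 23j + 13k ≠ -21 - 20i - 17j - 5k = qp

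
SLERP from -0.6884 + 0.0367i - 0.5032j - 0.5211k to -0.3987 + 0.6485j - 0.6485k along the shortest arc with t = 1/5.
-0.7193 + 0.0327i - 0.2773j - 0.6361k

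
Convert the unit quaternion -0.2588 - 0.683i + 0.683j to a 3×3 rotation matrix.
[[0.067, -0.933, -0.3535], [-0.933, 0.067, -0.3535], [0.3535, 0.3535, -0.866]]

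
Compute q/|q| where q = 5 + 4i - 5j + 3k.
0.5774 + 0.4619i - 0.5774j + 0.3464k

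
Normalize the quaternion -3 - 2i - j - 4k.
-0.5477 - 0.3651i - 0.1826j - 0.7303k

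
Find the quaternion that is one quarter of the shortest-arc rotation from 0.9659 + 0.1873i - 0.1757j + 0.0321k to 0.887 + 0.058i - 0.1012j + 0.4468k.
0.9644 + 0.1576i - 0.1599j + 0.1398k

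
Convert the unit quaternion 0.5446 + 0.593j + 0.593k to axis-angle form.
axis = (0, √2/2, √2/2), θ = 114°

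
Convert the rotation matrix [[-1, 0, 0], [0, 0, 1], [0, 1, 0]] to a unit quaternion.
0.7071j + 0.7071k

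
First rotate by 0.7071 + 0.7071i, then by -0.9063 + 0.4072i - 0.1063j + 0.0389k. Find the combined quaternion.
-0.9288 - 0.3529i - 0.0477j + 0.1027k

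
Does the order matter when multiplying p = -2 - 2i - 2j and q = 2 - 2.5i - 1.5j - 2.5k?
Yes: pq = -12 + 6i - 6j + 3k ≠ -12 - 4i + 4j + 7k = qp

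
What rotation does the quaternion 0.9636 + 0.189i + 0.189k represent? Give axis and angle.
axis = (√2/2, 0, √2/2), θ = 31°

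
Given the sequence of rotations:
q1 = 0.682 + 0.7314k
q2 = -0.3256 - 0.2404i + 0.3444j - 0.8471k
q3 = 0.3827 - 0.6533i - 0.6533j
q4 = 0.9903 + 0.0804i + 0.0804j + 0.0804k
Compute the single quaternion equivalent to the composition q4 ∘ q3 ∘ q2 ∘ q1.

q2 · q1 = 0.3975 + 0.0879i + 0.4107j - 0.8159k
q3 · q2 · q1 = 0.4779 + 0.307i - 0.6355j - 0.5231k
q4 · q3 · q2 · q1 = 0.5417 + 0.3515i - 0.5242j - 0.5554k
0.5417 + 0.3515i - 0.5242j - 0.5554k


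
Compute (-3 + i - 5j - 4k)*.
-3 - i + 5j + 4k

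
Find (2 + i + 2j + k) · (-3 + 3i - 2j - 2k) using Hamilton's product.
-3 + i - 5j - 15k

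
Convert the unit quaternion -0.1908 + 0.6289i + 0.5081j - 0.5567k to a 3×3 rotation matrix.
[[-0.1362, 0.4267, -0.8941], [0.8515, -0.4109, -0.3257], [-0.5063, -0.8057, -0.3074]]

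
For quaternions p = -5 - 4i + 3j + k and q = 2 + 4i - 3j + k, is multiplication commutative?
No: pq = 14 - 22i + 29j - 3k ≠ 14 - 34i + 13j - 3k = qp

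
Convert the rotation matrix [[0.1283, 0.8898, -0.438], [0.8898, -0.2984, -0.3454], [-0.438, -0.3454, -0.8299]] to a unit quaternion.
0.7511i + 0.5923j - 0.2916k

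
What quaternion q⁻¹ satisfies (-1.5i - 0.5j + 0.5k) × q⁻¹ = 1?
0.5455i + 0.1818j - 0.1818k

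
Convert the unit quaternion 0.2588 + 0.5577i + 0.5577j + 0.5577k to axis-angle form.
axis = (√3/3, √3/3, √3/3), θ = 5π/6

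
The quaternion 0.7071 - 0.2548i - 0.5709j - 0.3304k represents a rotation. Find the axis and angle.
axis = (-0.3603, -0.8074, -0.4672), θ = π/2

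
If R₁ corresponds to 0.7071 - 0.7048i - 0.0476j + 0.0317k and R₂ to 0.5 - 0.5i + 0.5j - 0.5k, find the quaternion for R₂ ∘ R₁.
0.0408 - 0.7139i + 0.698j + 0.0385k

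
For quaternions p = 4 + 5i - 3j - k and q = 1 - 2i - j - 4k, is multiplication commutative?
No: pq = 7 + 8i + 15j - 28k ≠ 7 - 14i - 29j - 6k = qp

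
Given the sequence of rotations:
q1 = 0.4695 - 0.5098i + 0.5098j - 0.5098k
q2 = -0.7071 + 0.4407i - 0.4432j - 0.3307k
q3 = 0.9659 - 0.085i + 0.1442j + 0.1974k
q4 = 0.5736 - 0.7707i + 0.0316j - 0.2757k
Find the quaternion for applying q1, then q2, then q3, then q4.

q2 · q1 = -0.05 + 0.9619i - 0.1753j + 0.2039k
q3 · q2 · q1 = 0.0185 + 0.9974i + 0.0307j + 0.0633k
q4 · q3 · q2 · q1 = 0.7958 + 0.5683i - 0.208j - 0.024k
0.7958 + 0.5683i - 0.208j - 0.024k


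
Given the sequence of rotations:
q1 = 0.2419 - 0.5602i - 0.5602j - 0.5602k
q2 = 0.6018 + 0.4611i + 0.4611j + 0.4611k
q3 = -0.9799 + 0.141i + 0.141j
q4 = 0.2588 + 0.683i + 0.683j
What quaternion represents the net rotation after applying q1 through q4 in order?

q2 · q1 = 0.9205 - 0.2256i - 0.2256j - 0.2256k
q3 · q2 · q1 = -0.8384 + 0.319i + 0.3827j + 0.2211k
q4 · q3 · q2 · q1 = -0.6962 - 0.3391i - 0.6246j + 0.1007k
-0.6962 - 0.3391i - 0.6246j + 0.1007k


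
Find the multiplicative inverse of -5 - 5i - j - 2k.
-0.0909 + 0.0909i + 0.0182j + 0.0364k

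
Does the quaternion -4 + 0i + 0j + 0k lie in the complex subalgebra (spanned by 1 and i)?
Yes. The quaternion -4 has j- and k-coefficients y = z = 0, so it lies in the complex subalgebra spanned by 1 and i.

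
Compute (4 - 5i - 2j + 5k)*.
4 + 5i + 2j - 5k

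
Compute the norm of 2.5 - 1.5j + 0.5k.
2.958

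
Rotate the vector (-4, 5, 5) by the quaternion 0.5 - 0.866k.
(6.33, 0.964, 5)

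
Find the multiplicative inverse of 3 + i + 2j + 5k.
0.0769 - 0.0256i - 0.0513j - 0.1282k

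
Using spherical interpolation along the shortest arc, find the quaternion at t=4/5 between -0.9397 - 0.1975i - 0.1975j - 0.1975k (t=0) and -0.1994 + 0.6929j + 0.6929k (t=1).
-0.0903 - 0.058i - 0.703j - 0.703k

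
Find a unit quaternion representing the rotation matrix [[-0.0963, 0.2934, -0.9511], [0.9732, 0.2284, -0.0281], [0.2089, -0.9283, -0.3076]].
-0.454 + 0.4957i + 0.6388j - 0.3743k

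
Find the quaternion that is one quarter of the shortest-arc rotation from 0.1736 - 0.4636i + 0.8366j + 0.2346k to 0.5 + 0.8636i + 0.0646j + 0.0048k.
-0.017 - 0.6866i + 0.6987j + 0.2004k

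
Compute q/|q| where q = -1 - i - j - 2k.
-0.378 - 0.378i - 0.378j - 0.7559k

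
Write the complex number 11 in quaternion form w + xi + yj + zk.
11 + 0i + 0j + 0k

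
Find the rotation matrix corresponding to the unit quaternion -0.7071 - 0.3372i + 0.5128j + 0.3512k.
[[0.2274, 0.1508, -0.9621], [-0.8425, 0.5259, -0.1167], [0.4884, 0.8371, 0.2467]]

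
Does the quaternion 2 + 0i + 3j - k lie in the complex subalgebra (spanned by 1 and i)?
No. The quaternion 2 + 3j - k has j-coefficient y = 3 and k-coefficient z = -1, not both zero, so it does not lie in the complex subalgebra spanned by 1 and i.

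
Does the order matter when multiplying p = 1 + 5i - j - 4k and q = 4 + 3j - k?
Yes: pq = 3 + 33i + 4j - 2k ≠ 3 + 7i - 6j - 32k = qp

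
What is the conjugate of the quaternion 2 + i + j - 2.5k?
2 - i - j + 2.5k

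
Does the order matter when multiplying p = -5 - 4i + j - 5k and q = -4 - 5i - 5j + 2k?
Yes: pq = 15 + 18i + 54j + 35k ≠ 15 + 64i - 12j - 15k = qp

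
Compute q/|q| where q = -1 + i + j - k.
-0.5 + 0.5i + 0.5j - 0.5k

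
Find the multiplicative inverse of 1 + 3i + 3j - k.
0.05 - 0.15i - 0.15j + 0.05k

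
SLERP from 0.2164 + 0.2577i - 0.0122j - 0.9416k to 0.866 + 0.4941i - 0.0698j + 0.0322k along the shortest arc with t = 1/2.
0.6751 + 0.4689i - 0.0511j - 0.5672k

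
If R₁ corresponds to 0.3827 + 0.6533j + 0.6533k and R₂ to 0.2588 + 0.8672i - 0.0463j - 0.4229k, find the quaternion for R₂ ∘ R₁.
0.4056 + 0.5779i - 0.4152j + 0.5738k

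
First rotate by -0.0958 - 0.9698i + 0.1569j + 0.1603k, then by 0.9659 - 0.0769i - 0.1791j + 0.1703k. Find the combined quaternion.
-0.1663 - 0.9848i + 0.0159j - 0.0472k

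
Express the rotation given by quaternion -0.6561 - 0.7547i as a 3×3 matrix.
[[1, 0, 0], [0, -0.1391, -0.9903], [0, 0.9903, -0.1391]]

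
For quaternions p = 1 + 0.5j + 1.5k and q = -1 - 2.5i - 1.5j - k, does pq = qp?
No: pq = 1.25 - 0.75i - 5.75j - 1.25k ≠ 1.25 - 4.25i + 1.75j - 3.75k = qp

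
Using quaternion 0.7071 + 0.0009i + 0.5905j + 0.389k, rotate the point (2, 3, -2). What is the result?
(-3.319, 2.278, -0.892)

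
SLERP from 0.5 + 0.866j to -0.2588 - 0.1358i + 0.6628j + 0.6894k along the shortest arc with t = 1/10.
0.4374 - 0.0168i + 0.895j + 0.0853k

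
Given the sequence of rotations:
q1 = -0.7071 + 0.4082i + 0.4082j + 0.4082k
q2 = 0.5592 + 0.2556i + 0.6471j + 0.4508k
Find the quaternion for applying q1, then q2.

q2 · q1 = -0.9479 + 0.1277i - 0.1496j - 0.2503k
-0.9479 + 0.1277i - 0.1496j - 0.2503k


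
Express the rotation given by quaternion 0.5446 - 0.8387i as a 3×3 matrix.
[[1, 0, 0], [0, -0.4068, 0.9135], [0, -0.9135, -0.4068]]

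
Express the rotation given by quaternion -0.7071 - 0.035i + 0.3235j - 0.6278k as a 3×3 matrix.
[[0.0024, -0.9105, -0.4135], [0.8652, 0.2093, -0.4557], [0.5014, -0.3567, 0.7882]]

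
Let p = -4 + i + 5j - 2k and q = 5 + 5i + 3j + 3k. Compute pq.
-34 + 6i - 44k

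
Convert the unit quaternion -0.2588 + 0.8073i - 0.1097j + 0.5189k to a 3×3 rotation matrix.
[[0.4374, 0.0915, 0.8946], [-0.4457, -0.842, 0.304], [0.781, -0.5317, -0.3275]]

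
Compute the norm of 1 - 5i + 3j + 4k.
√51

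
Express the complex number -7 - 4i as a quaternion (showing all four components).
-7 - 4i + 0j + 0k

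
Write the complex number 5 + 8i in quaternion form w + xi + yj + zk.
5 + 8i + 0j + 0k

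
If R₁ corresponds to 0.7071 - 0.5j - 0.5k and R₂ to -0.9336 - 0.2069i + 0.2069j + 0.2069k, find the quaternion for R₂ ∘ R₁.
-0.4532 - 0.1463i + 0.5096j + 0.7165k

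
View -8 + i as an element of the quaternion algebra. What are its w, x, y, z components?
-8 + i + 0j + 0k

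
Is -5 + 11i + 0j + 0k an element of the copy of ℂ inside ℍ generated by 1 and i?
Yes. The quaternion -5 + 11i has j- and k-coefficients y = z = 0, so it lies in the complex subalgebra spanned by 1 and i.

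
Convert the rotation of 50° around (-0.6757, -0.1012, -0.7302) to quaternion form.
0.9063 - 0.2856i - 0.0428j - 0.3086k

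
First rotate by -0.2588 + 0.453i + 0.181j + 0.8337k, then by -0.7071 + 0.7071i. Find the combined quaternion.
-0.1373 - 0.5033i - 0.7175j - 0.4615k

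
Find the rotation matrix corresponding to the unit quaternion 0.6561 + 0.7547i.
[[1, 0, 0], [0, -0.1391, -0.9903], [0, 0.9903, -0.1391]]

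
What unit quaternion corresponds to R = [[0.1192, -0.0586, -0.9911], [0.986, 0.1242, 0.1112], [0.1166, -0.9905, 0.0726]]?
0.5736 - 0.4802i - 0.4828j + 0.4553k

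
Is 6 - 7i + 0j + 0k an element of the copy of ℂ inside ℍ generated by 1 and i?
Yes. The quaternion 6 - 7i has j- and k-coefficients y = z = 0, so it lies in the complex subalgebra spanned by 1 and i.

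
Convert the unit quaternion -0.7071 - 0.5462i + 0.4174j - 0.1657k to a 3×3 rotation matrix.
[[0.5966, -0.6903, -0.4093], [-0.2216, 0.3484, -0.9108], [0.7713, 0.6341, 0.0549]]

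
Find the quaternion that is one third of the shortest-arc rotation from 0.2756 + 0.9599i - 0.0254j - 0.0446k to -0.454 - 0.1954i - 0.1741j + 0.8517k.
0.4041 + 0.8243i + 0.0536j - 0.3928k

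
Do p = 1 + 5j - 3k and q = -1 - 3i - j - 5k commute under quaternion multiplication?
No: pq = -11 - 31i + 3j + 13k ≠ -11 + 25i - 15j - 17k = qp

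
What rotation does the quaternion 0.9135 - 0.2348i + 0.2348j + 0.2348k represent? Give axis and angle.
axis = (-√3/3, √3/3, √3/3), θ = 48°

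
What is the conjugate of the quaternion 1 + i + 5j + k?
1 - i - 5j - k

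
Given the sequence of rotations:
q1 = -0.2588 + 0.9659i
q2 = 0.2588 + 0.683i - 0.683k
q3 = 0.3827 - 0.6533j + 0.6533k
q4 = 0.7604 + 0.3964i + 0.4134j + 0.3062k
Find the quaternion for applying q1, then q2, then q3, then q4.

q2 · q1 = -0.7267 + 0.0732i - 0.6597j + 0.1768k
q3 · q2 · q1 = -0.8246 + 0.3435i + 0.2701j - 0.3593k
q4 · q3 · q2 · q1 = -0.7648 - 0.2969i + 0.1121j - 0.5606k
-0.7648 - 0.2969i + 0.1121j - 0.5606k


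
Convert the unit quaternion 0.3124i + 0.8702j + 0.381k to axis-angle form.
axis = (0.3124, 0.8702, 0.381), θ = π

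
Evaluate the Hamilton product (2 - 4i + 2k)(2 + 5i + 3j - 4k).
32 - 4i - 16k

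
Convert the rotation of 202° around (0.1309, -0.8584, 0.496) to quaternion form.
-0.1908 + 0.1285i - 0.8426j + 0.4869k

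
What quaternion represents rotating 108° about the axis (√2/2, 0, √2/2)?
0.5878 + 0.5721i + 0.5721k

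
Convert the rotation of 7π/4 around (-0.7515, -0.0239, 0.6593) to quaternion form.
-0.9239 - 0.2876i - 0.0091j + 0.2523k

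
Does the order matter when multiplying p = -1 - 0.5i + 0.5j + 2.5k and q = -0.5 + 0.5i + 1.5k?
Yes: pq = -3 + 0.5i + 1.75j - 3k ≠ -3 - i - 2.25j - 2.5k = qp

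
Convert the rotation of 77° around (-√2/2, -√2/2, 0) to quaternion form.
0.7826 - 0.4402i - 0.4402j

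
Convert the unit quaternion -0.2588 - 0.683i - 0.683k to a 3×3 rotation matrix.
[[0.067, -0.3535, 0.933], [0.3535, -0.866, -0.3535], [0.933, 0.3535, 0.067]]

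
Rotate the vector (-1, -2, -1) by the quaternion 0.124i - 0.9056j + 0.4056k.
(1.318, -0.321, 2.04)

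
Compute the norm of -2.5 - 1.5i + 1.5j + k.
3.428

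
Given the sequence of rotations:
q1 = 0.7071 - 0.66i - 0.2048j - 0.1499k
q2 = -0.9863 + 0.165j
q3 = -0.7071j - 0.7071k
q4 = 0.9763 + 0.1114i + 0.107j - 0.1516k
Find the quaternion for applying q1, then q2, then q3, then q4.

q2 · q1 = -0.6636 + 0.6262i + 0.3187j + 0.2567k
q3 · q2 · q1 = 0.4069 + 0.0438i + 0.0264j + 0.912k
q4 · q3 · q2 · q1 = 0.5278 + 0.1897i - 0.0389j + 0.827k
0.5278 + 0.1897i - 0.0389j + 0.827k


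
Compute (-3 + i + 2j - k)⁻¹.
-0.2 - 0.0667i - 0.1333j + 0.0667k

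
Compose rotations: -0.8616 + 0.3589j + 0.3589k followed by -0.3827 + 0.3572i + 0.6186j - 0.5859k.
0.318 + 0.1245i - 0.7985j + 0.4957k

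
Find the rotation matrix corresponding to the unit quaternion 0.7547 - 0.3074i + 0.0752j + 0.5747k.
[[0.3281, -0.9137, -0.2398], [0.8212, 0.1505, 0.5504], [-0.4668, -0.3776, 0.7997]]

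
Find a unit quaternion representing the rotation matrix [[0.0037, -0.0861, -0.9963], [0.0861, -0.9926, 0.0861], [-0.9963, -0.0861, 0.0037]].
0.061 - 0.7058i + 0.7058k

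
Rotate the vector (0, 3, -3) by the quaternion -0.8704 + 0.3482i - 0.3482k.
(-1.091, -0.273, -4.091)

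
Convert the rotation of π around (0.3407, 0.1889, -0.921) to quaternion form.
0.3407i + 0.1889j - 0.921k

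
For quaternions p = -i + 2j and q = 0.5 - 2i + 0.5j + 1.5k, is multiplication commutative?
No: pq = -3 + 2.5i + 2.5j + 3.5k ≠ -3 - 3.5i - 0.5j - 3.5k = qp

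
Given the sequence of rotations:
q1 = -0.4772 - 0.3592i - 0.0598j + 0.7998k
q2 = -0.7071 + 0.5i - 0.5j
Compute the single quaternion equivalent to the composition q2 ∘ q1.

q2 · q1 = 0.4871 - 0.3845i - 0.119j - 0.775k
0.4871 - 0.3845i - 0.119j - 0.775k


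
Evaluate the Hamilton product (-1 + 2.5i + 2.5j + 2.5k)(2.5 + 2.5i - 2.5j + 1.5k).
-6.25 + 13.75i + 11.25j - 7.75k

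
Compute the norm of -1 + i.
√2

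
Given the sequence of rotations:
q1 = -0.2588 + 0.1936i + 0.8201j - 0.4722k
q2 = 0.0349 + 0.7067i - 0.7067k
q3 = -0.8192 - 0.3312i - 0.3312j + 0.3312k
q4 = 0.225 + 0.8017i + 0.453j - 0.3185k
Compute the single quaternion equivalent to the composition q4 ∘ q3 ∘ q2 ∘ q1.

q2 · q1 = -0.4796 + 0.4034i + 0.2255j + 0.746k
q3 · q2 · q1 = 0.3541 - 0.4934i + 0.3548j - 0.711k
q4 · q3 · q2 · q1 = 0.0881 - 0.0362i + 0.9674j + 0.2352k
0.0881 - 0.0362i + 0.9674j + 0.2352k


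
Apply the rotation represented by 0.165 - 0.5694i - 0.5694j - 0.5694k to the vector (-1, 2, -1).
(1.509, -1.891, 0.382)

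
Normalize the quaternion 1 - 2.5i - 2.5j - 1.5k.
0.252 - 0.6299i - 0.6299j - 0.378k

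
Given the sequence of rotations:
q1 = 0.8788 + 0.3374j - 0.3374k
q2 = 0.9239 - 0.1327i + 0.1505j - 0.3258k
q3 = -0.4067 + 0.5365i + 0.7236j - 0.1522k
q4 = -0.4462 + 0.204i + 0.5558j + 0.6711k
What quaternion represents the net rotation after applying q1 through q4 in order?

q2 · q1 = 0.6512 - 0.0575i + 0.3992j - 0.6428k
q3 · q2 · q1 = -0.6207 - 0.0316i + 0.6625j + 0.4181k
q4 · q3 · q2 · q1 = -0.3654 - 0.3247i - 0.7471j - 0.4504k
-0.3654 - 0.3247i - 0.7471j - 0.4504k


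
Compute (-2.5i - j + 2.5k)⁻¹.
0.1852i + 0.0741j - 0.1852k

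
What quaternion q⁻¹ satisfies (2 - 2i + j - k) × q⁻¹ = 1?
0.2 + 0.2i - 0.1j + 0.1k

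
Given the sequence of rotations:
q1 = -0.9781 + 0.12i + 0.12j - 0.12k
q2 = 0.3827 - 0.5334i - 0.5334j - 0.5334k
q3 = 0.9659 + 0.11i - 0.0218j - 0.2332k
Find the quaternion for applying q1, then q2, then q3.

q2 · q1 = -0.3103 + 0.6957i + 0.4396j + 0.4758k
q3 · q2 · q1 = -0.2557 + 0.73i + 0.2168j + 0.5955k
-0.2557 + 0.73i + 0.2168j + 0.5955k


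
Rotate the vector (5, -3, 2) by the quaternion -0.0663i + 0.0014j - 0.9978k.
(-4.691, 2.993, 2.652)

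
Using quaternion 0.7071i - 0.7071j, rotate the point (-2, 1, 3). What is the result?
(-1, 2, -3)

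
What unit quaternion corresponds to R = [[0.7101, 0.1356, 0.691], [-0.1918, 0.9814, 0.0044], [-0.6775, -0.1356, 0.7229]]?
0.9239 - 0.0379i + 0.3703j - 0.0886k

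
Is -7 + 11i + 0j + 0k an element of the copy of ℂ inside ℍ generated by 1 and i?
Yes. The quaternion -7 + 11i has j- and k-coefficients y = z = 0, so it lies in the complex subalgebra spanned by 1 and i.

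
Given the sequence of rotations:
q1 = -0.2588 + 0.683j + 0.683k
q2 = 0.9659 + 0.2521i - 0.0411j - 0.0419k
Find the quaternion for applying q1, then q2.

q2 · q1 = -0.1933 - 0.0647i + 0.4982j + 0.8427k
-0.1933 - 0.0647i + 0.4982j + 0.8427k


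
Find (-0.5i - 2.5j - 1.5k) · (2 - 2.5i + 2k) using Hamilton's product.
1.75 - 6i - 0.25j - 9.25k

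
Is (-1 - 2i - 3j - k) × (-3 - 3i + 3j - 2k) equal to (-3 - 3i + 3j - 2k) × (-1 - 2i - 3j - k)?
No: pq = 4 + 18i + 5j - 10k ≠ 4 + 7j + 20k = qp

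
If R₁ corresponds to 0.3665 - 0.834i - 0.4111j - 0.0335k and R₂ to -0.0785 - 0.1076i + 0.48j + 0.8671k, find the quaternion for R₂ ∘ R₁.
0.1079 + 0.3664i - 0.5186j + 0.765k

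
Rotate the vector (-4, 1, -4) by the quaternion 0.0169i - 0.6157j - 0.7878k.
(4.083, -4.039, 0.112)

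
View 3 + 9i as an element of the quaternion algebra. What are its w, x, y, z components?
3 + 9i + 0j + 0k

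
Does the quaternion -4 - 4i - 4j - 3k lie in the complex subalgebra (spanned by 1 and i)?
No. The quaternion -4 - 4i - 4j - 3k has j-coefficient y = -4 and k-coefficient z = -3, not both zero, so it does not lie in the complex subalgebra spanned by 1 and i.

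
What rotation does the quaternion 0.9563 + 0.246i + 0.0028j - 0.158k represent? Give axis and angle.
axis = (0.8414, 0.0096, -0.5404), θ = 34°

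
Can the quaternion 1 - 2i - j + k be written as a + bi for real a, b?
No. The quaternion 1 - 2i - j + k has j-coefficient y = -1 and k-coefficient z = 1, not both zero, so it does not lie in the complex subalgebra spanned by 1 and i.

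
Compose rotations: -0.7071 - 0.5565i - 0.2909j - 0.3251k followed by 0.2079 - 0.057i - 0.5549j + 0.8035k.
-0.0789 + 0.3387i - 0.1338j - 0.928k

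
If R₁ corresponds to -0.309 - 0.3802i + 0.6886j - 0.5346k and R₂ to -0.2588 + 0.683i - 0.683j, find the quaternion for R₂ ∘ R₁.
0.81 + 0.2525i + 0.398j + 0.349k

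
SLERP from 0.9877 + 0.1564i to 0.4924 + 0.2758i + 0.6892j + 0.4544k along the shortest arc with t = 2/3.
0.7485 + 0.2643i + 0.5078j + 0.3348k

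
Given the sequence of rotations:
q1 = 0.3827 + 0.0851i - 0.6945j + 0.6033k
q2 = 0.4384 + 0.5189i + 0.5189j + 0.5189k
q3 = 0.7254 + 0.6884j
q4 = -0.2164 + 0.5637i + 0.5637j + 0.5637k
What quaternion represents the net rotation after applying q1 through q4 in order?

q2 · q1 = 0.1709 + 0.9093i - 0.3748j + 0.0585k
q3 · q2 · q1 = 0.382 + 0.6999i - 0.1542j - 0.5835k
q4 · q3 · q2 · q1 = -0.0614 - 0.1781i + 0.9722j - 0.1399k
-0.0614 - 0.1781i + 0.9722j - 0.1399k


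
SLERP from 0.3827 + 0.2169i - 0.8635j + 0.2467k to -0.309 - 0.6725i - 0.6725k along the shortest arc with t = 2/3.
0.3889 + 0.5963i - 0.3507j + 0.6084k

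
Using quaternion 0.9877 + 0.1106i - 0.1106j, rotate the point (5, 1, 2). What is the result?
(4.416, 0.416, 3.213)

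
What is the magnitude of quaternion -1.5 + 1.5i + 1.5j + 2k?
3.279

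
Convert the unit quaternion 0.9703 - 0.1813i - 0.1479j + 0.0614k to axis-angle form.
axis = (-0.7495, -0.6114, 0.2538), θ = 28°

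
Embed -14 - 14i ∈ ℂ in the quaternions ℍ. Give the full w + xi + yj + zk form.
-14 - 14i + 0j + 0k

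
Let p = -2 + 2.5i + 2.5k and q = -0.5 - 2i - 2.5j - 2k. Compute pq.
11 + 9i + 5j - 3.5k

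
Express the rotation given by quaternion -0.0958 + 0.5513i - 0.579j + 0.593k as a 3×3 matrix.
[[-0.3738, -0.5248, 0.7648], [-0.752, -0.3112, -0.5811], [0.5429, -0.7923, -0.2783]]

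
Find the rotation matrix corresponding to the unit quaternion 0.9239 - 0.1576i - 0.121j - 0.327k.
[[0.7569, 0.6424, -0.1205], [-0.5661, 0.7365, 0.3703], [0.3267, -0.2121, 0.921]]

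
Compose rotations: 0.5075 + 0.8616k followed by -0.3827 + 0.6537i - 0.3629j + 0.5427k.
-0.6618 + 0.0191i - 0.7474j - 0.0543k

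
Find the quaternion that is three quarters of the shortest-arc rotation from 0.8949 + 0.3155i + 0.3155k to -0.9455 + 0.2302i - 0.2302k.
0.9611 - 0.0938i + 0.2597k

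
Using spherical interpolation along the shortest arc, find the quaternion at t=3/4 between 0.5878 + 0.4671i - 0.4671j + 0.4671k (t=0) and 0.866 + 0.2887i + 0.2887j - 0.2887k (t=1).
0.9113 + 0.3893i + 0.0947j - 0.0947k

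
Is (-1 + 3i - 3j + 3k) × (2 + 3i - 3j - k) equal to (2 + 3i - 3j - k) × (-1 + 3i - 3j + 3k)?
No: pq = -17 + 15i + 9j + 7k ≠ -17 - 9i - 15j + 7k = qp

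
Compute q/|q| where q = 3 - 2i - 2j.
0.7276 - 0.4851i - 0.4851j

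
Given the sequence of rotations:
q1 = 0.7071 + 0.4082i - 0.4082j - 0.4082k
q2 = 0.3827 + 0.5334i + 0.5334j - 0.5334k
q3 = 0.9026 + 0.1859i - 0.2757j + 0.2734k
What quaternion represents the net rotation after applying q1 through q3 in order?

q2 · q1 = 0.0529 + 0.0979i + 0.2209j - 0.9689k
q3 · q2 · q1 = 0.3553 + 0.3049i + 0.3917j - 0.792k
0.3553 + 0.3049i + 0.3917j - 0.792k


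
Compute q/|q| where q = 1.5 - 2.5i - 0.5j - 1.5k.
0.4523 - 0.7538i - 0.1508j - 0.4523k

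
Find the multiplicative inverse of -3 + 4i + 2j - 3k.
-0.0789 - 0.1053i - 0.0526j + 0.0789k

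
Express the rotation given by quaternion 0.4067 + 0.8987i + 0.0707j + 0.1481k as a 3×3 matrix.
[[0.9461, 0.0066, 0.3237], [0.2475, -0.6592, -0.7101], [0.2087, 0.7519, -0.6253]]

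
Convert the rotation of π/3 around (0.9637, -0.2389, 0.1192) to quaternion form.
0.866 + 0.4819i - 0.1195j + 0.0596k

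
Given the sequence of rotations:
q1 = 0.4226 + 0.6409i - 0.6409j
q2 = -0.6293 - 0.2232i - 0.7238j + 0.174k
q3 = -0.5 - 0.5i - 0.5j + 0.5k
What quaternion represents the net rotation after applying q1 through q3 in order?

q2 · q1 = -0.5868 - 0.3861i + 0.209j + 0.6805k
q3 · q2 · q1 = -0.1354 + 0.0417i + 0.3361j - 0.9312k
-0.1354 + 0.0417i + 0.3361j - 0.9312k


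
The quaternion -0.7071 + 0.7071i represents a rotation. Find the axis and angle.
axis = (1, 0, 0), θ = 3π/2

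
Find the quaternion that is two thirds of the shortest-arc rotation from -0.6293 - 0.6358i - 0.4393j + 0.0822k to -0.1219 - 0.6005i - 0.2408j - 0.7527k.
-0.3387 - 0.6963i - 0.3519j - 0.5259k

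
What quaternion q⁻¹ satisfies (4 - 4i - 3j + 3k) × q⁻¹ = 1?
0.08 + 0.08i + 0.06j - 0.06k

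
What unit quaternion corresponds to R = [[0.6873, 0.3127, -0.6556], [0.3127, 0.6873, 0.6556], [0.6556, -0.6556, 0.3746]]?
0.829 - 0.3954i - 0.3954j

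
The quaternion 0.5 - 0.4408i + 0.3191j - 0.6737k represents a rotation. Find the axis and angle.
axis = (-0.509, 0.3685, -0.7779), θ = 2π/3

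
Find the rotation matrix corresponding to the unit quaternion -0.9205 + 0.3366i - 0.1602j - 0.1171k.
[[0.9212, -0.3234, 0.2161], [0.1077, 0.746, 0.6572], [-0.3738, -0.5822, 0.7221]]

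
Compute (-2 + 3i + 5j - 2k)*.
-2 - 3i - 5j + 2k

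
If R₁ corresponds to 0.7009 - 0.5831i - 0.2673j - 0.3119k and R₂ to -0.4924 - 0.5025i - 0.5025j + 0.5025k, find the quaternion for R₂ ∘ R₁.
-0.6157 + 0.226i - 0.6703j + 0.3471k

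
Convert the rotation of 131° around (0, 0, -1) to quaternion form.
0.4147 - 0.91k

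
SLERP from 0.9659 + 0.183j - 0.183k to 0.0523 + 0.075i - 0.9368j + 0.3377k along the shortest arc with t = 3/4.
0.288 - 0.0658i + 0.8851j - 0.3595k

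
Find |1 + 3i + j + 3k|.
√20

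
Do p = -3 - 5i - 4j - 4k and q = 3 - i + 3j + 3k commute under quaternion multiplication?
No: pq = 10 - 12i - 2j - 40k ≠ 10 - 12i - 40j - 2k = qp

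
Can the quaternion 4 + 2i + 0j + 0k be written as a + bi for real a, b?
Yes. The quaternion 4 + 2i has j- and k-coefficients y = z = 0, so it lies in the complex subalgebra spanned by 1 and i.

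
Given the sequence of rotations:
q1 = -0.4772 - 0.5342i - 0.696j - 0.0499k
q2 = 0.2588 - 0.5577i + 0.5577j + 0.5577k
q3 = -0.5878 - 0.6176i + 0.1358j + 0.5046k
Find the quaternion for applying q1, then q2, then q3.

q2 · q1 = -0.0054 + 0.4882i - 0.772j + 0.407k
q3 · q2 · q1 = 0.2042 + 0.1612i + 0.9508j + 0.1685k
0.2042 + 0.1612i + 0.9508j + 0.1685k


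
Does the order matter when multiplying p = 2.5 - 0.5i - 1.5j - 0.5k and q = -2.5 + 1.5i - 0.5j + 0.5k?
Yes: pq = -6 + 4i + 2j + 5k ≠ -6 + 6i + 3j = qp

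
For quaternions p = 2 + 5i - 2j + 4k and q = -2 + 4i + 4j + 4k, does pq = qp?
No: pq = -32 - 26i + 8j + 28k ≠ -32 + 22i + 16j - 28k = qp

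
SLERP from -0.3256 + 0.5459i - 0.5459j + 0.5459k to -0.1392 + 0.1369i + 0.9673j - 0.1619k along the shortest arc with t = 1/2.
-0.1077 + 0.2364i - 0.8747j + 0.4091k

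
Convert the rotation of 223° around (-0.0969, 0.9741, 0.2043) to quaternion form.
-0.3665 - 0.0902i + 0.9063j + 0.1901k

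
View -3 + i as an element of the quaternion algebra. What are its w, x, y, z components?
-3 + i + 0j + 0k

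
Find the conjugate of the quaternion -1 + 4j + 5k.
-1 - 4j - 5k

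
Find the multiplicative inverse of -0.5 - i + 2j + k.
-0.08 + 0.16i - 0.32j - 0.16k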